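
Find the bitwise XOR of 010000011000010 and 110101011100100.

XOR: 1 when bits differ
  010000011000010
^ 110101011100100
-----------------
  100101000100110
Decimal: 8386 ^ 27364 = 18982



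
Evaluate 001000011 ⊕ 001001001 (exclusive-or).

XOR: 1 when bits differ
  001000011
^ 001001001
-----------
  000001010
Decimal: 67 ^ 73 = 10



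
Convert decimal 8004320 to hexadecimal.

Using repeated division by 16 (digits 10–15 are A–F):
8004320 ÷ 16 = 500270 remainder 0
500270 ÷ 16 = 31266 remainder 14 (E)
31266 ÷ 16 = 1954 remainder 2
1954 ÷ 16 = 122 remainder 2
122 ÷ 16 = 7 remainder 10 (A)
7 ÷ 16 = 0 remainder 7
Reading remainders bottom to top: 7A22E0



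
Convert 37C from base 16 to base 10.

Expand by place value (powers of 16):
Digit values: C = 12
37C = 3 × 16^2 + 7 × 16^1 + 12 × 16^0
= 3 × 256 + 7 × 16 + 12 × 1
= 768 + 112 + 12
= 892



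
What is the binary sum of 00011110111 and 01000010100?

Add column by column from the right: bit + bit + carry-in; write the sum mod 2, carry 1 when the sum is 2 or 3.
carry:  00111101000
        00011110111
+       01000010100
-------------------
       001100001011
(the carry out of the leftmost column, 0, becomes the leading bit)
Decimal check:
  00011110111 = 128 + 64 + 32 + 16 + 4 + 2 + 1 = 247
  01000010100 = 512 + 16 + 4 = 532
  247 + 532 = 779, and 001100001011 = 512 + 256 + 8 + 2 + 1 = 779 ✓



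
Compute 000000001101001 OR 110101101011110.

OR: 1 when either bit is 1
  000000001101001
| 110101101011110
-----------------
  110101101111111
Decimal: 105 | 27486 = 27519



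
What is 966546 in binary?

Using repeated division by 2:
966546 ÷ 2 = 483273 remainder 0
483273 ÷ 2 = 241636 remainder 1
241636 ÷ 2 = 120818 remainder 0
120818 ÷ 2 = 60409 remainder 0
60409 ÷ 2 = 30204 remainder 1
30204 ÷ 2 = 15102 remainder 0
15102 ÷ 2 = 7551 remainder 0
7551 ÷ 2 = 3775 remainder 1
3775 ÷ 2 = 1887 remainder 1
1887 ÷ 2 = 943 remainder 1
943 ÷ 2 = 471 remainder 1
471 ÷ 2 = 235 remainder 1
235 ÷ 2 = 117 remainder 1
117 ÷ 2 = 58 remainder 1
58 ÷ 2 = 29 remainder 0
29 ÷ 2 = 14 remainder 1
14 ÷ 2 = 7 remainder 0
7 ÷ 2 = 3 remainder 1
3 ÷ 2 = 1 remainder 1
1 ÷ 2 = 0 remainder 1
Reading remainders bottom to top: 11101011111110010010



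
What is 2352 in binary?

Using repeated division by 2:
2352 ÷ 2 = 1176 remainder 0
1176 ÷ 2 = 588 remainder 0
588 ÷ 2 = 294 remainder 0
294 ÷ 2 = 147 remainder 0
147 ÷ 2 = 73 remainder 1
73 ÷ 2 = 36 remainder 1
36 ÷ 2 = 18 remainder 0
18 ÷ 2 = 9 remainder 0
9 ÷ 2 = 4 remainder 1
4 ÷ 2 = 2 remainder 0
2 ÷ 2 = 1 remainder 0
1 ÷ 2 = 0 remainder 1
Reading remainders bottom to top: 100100110000



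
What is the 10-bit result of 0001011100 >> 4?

Original: 0001011100 (decimal 92)
Shift right by 4 positions
Drop the 4 low bits; fill with zeros on the left
Result: 0000000101 (decimal 5)
Equivalent: 92 >> 4 = 92 ÷ 2^4 = 5



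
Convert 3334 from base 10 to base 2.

Using repeated division by 2:
3334 ÷ 2 = 1667 remainder 0
1667 ÷ 2 = 833 remainder 1
833 ÷ 2 = 416 remainder 1
416 ÷ 2 = 208 remainder 0
208 ÷ 2 = 104 remainder 0
104 ÷ 2 = 52 remainder 0
52 ÷ 2 = 26 remainder 0
26 ÷ 2 = 13 remainder 0
13 ÷ 2 = 6 remainder 1
6 ÷ 2 = 3 remainder 0
3 ÷ 2 = 1 remainder 1
1 ÷ 2 = 0 remainder 1
Reading remainders bottom to top: 110100000110



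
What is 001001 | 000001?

OR: 1 when either bit is 1
  001001
| 000001
--------
  001001
Decimal: 9 | 1 = 9



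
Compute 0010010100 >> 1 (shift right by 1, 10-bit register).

Original: 0010010100 (decimal 148)
Shift right by 1 position
Drop the 1 low bit; fill with zero on the left
Result: 0001001010 (decimal 74)
Equivalent: 148 >> 1 = 148 ÷ 2^1 = 74



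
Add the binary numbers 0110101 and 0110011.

Add column by column from the right: bit + bit + carry-in; write the sum mod 2, carry 1 when the sum is 2 or 3.
carry:  1101110
        0110101
+       0110011
---------------
       01101000
(the carry out of the leftmost column, 0, becomes the leading bit)
Decimal check:
  0110101 = 32 + 16 + 4 + 1 = 53
  0110011 = 32 + 16 + 2 + 1 = 51
  53 + 51 = 104, and 01101000 = 64 + 32 + 8 = 104 ✓



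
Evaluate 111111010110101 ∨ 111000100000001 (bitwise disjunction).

OR: 1 when either bit is 1
  111111010110101
| 111000100000001
-----------------
  111111110110101
Decimal: 32437 | 28929 = 32693



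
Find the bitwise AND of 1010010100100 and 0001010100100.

AND: 1 only when both bits are 1
  1010010100100
& 0001010100100
---------------
  0000010100100
Decimal: 5284 & 676 = 164



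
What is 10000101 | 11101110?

OR: 1 when either bit is 1
  10000101
| 11101110
----------
  11101111
Decimal: 133 | 238 = 239



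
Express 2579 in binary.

Using repeated division by 2:
2579 ÷ 2 = 1289 remainder 1
1289 ÷ 2 = 644 remainder 1
644 ÷ 2 = 322 remainder 0
322 ÷ 2 = 161 remainder 0
161 ÷ 2 = 80 remainder 1
80 ÷ 2 = 40 remainder 0
40 ÷ 2 = 20 remainder 0
20 ÷ 2 = 10 remainder 0
10 ÷ 2 = 5 remainder 0
5 ÷ 2 = 2 remainder 1
2 ÷ 2 = 1 remainder 0
1 ÷ 2 = 0 remainder 1
Reading remainders bottom to top: 101000010011



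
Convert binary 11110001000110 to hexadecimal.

Group into 4-bit nibbles from right:
  0011 = 3
  1100 = C
  0100 = 4
  0110 = 6
Result: 3C46



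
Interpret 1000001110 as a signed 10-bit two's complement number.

Binary: 1000001110
Sign bit: 1 (negative)
Invert: 0111110001
Add 1:  0111110010
Magnitude: 0111110010 = 256 + 128 + 64 + 32 + 16 + 2 = 498
Value: -498



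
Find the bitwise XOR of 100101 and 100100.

XOR: 1 when bits differ
  100101
^ 100100
--------
  000001
Decimal: 37 ^ 36 = 1



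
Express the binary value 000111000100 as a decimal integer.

Sum of powers of 2 for each 1-bit:
2^2 + 2^6 + 2^7 + 2^8
= 4 + 64 + 128 + 256
= 452



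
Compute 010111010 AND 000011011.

AND: 1 only when both bits are 1
  010111010
& 000011011
-----------
  000011010
Decimal: 186 & 27 = 26



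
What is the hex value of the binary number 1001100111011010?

Group into 4-bit nibbles from right:
  1001 = 9
  1001 = 9
  1101 = D
  1010 = A
Result: 99DA



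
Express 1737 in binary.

Using repeated division by 2:
1737 ÷ 2 = 868 remainder 1
868 ÷ 2 = 434 remainder 0
434 ÷ 2 = 217 remainder 0
217 ÷ 2 = 108 remainder 1
108 ÷ 2 = 54 remainder 0
54 ÷ 2 = 27 remainder 0
27 ÷ 2 = 13 remainder 1
13 ÷ 2 = 6 remainder 1
6 ÷ 2 = 3 remainder 0
3 ÷ 2 = 1 remainder 1
1 ÷ 2 = 0 remainder 1
Reading remainders bottom to top: 11011001001



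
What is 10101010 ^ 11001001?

XOR: 1 when bits differ
  10101010
^ 11001001
----------
  01100011
Decimal: 170 ^ 201 = 99



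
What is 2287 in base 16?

Using repeated division by 16 (digits 10–15 are A–F):
2287 ÷ 16 = 142 remainder 15 (F)
142 ÷ 16 = 8 remainder 14 (E)
8 ÷ 16 = 0 remainder 8
Reading remainders bottom to top: 8EF



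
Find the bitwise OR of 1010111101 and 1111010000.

OR: 1 when either bit is 1
  1010111101
| 1111010000
------------
  1111111101
Decimal: 701 | 976 = 1021



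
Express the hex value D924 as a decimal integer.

Expand by place value (powers of 16):
Digit values: D = 13
D924 = 13 × 16^3 + 9 × 16^2 + 2 × 16^1 + 4 × 16^0
= 13 × 4096 + 9 × 256 + 2 × 16 + 4 × 1
= 53248 + 2304 + 32 + 4
= 55588



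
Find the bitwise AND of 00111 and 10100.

AND: 1 only when both bits are 1
  00111
& 10100
-------
  00100
Decimal: 7 & 20 = 4



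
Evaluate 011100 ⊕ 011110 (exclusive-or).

XOR: 1 when bits differ
  011100
^ 011110
--------
  000010
Decimal: 28 ^ 30 = 2



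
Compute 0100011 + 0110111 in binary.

Add column by column from the right: bit + bit + carry-in; write the sum mod 2, carry 1 when the sum is 2 or 3.
carry:  1001110
        0100011
+       0110111
---------------
       01011010
(the carry out of the leftmost column, 0, becomes the leading bit)
Decimal check:
  0100011 = 32 + 2 + 1 = 35
  0110111 = 32 + 16 + 4 + 2 + 1 = 55
  35 + 55 = 90, and 01011010 = 64 + 16 + 8 + 2 = 90 ✓



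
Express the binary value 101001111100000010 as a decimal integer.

Sum of powers of 2 for each 1-bit:
2^1 + 2^8 + 2^9 + 2^10 + 2^11 + 2^12 + 2^15 + 2^17
= 2 + 256 + 512 + 1024 + 2048 + 4096 + 32768 + 131072
= 171778



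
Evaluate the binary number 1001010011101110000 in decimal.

Sum of powers of 2 for each 1-bit:
2^4 + 2^5 + 2^6 + 2^8 + 2^9 + 2^10 + 2^13 + 2^15 + 2^18
= 16 + 32 + 64 + 256 + 512 + 1024 + 8192 + 32768 + 262144
= 305008



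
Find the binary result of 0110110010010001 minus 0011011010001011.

Method 1 - Direct subtraction (column by column from the right: bit − bit − borrow-in; if negative, add 2 and borrow 1 from the next column):
borrow: 0110110000011100
        0110110010010001
-       0011011010001011
------------------------
        0011011000000110

Method 2 - Add two's complement:
Two's complement of 0011011010001011: invert → 1100100101110100, add 1 → 1100100101110101
  0110110010010001
+ 1100100101110101
------------------
 10011011000000110  (end carry out of the top bit = 1)
Discarding the end carry: 0011011000000110
Decimal check:
  0110110010010001 = 16384 + 8192 + 2048 + 1024 + 128 + 16 + 1 = 27793
  0011011010001011 = 8192 + 4096 + 1024 + 512 + 128 + 8 + 2 + 1 = 13963
  27793 - 13963 = 13830, and 0011011000000110 = 8192 + 4096 + 1024 + 512 + 4 + 2 = 13830 ✓



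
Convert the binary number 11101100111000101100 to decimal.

Sum of powers of 2 for each 1-bit:
2^2 + 2^3 + 2^5 + 2^9 + 2^10 + 2^11 + 2^14 + 2^15 + 2^17 + 2^18 + 2^19
= 4 + 8 + 32 + 512 + 1024 + 2048 + 16384 + 32768 + 131072 + 262144 + 524288
= 970284



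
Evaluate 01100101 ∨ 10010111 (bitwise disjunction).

OR: 1 when either bit is 1
  01100101
| 10010111
----------
  11110111
Decimal: 101 | 151 = 247



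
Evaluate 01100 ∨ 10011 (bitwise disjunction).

OR: 1 when either bit is 1
  01100
| 10011
-------
  11111
Decimal: 12 | 19 = 31



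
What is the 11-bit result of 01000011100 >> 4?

Original: 01000011100 (decimal 540)
Shift right by 4 positions
Drop the 4 low bits; fill with zeros on the left
Result: 00000100001 (decimal 33)
Equivalent: 540 >> 4 = 540 ÷ 2^4 = 33



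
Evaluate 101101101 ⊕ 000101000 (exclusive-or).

XOR: 1 when bits differ
  101101101
^ 000101000
-----------
  101000101
Decimal: 365 ^ 40 = 325



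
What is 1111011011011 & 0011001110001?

AND: 1 only when both bits are 1
  1111011011011
& 0011001110001
---------------
  0011001010001
Decimal: 7899 & 1649 = 1617



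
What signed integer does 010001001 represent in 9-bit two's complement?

Binary: 010001001
Sign bit: 0 (non-negative)
Read directly as an unsigned value:
010001001 = 128 + 8 + 1 = 137
Value: 137



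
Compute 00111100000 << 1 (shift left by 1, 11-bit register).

Original: 00111100000 (decimal 480)
Shift left by 1 position
Append 1 zero on the right
Result: 01111000000 (decimal 960)
Equivalent: 480 << 1 = 480 × 2^1 = 960



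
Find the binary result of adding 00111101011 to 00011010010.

Add column by column from the right: bit + bit + carry-in; write the sum mod 2, carry 1 when the sum is 2 or 3.
carry:  01110000100
        00111101011
+       00011010010
-------------------
       001010111101
(the carry out of the leftmost column, 0, becomes the leading bit)
Decimal check:
  00111101011 = 256 + 128 + 64 + 32 + 8 + 2 + 1 = 491
  00011010010 = 128 + 64 + 16 + 2 = 210
  491 + 210 = 701, and 001010111101 = 512 + 128 + 32 + 16 + 8 + 4 + 1 = 701 ✓



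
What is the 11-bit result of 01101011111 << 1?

Original: 01101011111 (decimal 863)
Shift left by 1 position
Append 1 zero on the right
Result: 11010111110 (decimal 1726)
Equivalent: 863 << 1 = 863 × 2^1 = 1726



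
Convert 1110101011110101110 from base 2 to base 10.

Sum of powers of 2 for each 1-bit:
2^1 + 2^2 + 2^3 + 2^5 + 2^7 + 2^8 + 2^9 + 2^10 + 2^12 + 2^14 + 2^16 + 2^17 + 2^18
= 2 + 4 + 8 + 32 + 128 + 256 + 512 + 1024 + 4096 + 16384 + 65536 + 131072 + 262144
= 481198



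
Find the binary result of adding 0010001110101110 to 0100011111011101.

Add column by column from the right: bit + bit + carry-in; write the sum mod 2, carry 1 when the sum is 2 or 3.
carry:  0000111111111000
        0010001110101110
+       0100011111011101
------------------------
       00110101110001011
(the carry out of the leftmost column, 0, becomes the leading bit)
Decimal check:
  0010001110101110 = 8192 + 512 + 256 + 128 + 32 + 8 + 4 + 2 = 9134
  0100011111011101 = 16384 + 1024 + 512 + 256 + 128 + 64 + 16 + 8 + 4 + 1 = 18397
  9134 + 18397 = 27531, and 00110101110001011 = 16384 + 8192 + 2048 + 512 + 256 + 128 + 8 + 2 + 1 = 27531 ✓



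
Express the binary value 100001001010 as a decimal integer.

Sum of powers of 2 for each 1-bit:
2^1 + 2^3 + 2^6 + 2^11
= 2 + 8 + 64 + 2048
= 2122



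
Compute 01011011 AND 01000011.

AND: 1 only when both bits are 1
  01011011
& 01000011
----------
  01000011
Decimal: 91 & 67 = 67



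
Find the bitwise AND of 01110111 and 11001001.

AND: 1 only when both bits are 1
  01110111
& 11001001
----------
  01000001
Decimal: 119 & 201 = 65



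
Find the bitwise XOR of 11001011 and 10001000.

XOR: 1 when bits differ
  11001011
^ 10001000
----------
  01000011
Decimal: 203 ^ 136 = 67



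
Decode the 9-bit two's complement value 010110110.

Binary: 010110110
Sign bit: 0 (non-negative)
Read directly as an unsigned value:
010110110 = 128 + 32 + 16 + 4 + 2 = 182
Value: 182



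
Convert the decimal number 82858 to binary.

Using repeated division by 2:
82858 ÷ 2 = 41429 remainder 0
41429 ÷ 2 = 20714 remainder 1
20714 ÷ 2 = 10357 remainder 0
10357 ÷ 2 = 5178 remainder 1
5178 ÷ 2 = 2589 remainder 0
2589 ÷ 2 = 1294 remainder 1
1294 ÷ 2 = 647 remainder 0
647 ÷ 2 = 323 remainder 1
323 ÷ 2 = 161 remainder 1
161 ÷ 2 = 80 remainder 1
80 ÷ 2 = 40 remainder 0
40 ÷ 2 = 20 remainder 0
20 ÷ 2 = 10 remainder 0
10 ÷ 2 = 5 remainder 0
5 ÷ 2 = 2 remainder 1
2 ÷ 2 = 1 remainder 0
1 ÷ 2 = 0 remainder 1
Reading remainders bottom to top: 10100001110101010



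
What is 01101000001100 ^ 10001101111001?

XOR: 1 when bits differ
  01101000001100
^ 10001101111001
----------------
  11100101110101
Decimal: 6668 ^ 9081 = 14709



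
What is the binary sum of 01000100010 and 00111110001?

Add column by column from the right: bit + bit + carry-in; write the sum mod 2, carry 1 when the sum is 2 or 3.
carry:  11111000000
        01000100010
+       00111110001
-------------------
       010000010011
(the carry out of the leftmost column, 0, becomes the leading bit)
Decimal check:
  01000100010 = 512 + 32 + 2 = 546
  00111110001 = 256 + 128 + 64 + 32 + 16 + 1 = 497
  546 + 497 = 1043, and 010000010011 = 1024 + 16 + 2 + 1 = 1043 ✓



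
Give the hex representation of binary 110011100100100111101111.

Group into 4-bit nibbles from right:
  1100 = C
  1110 = E
  0100 = 4
  1001 = 9
  1110 = E
  1111 = F
Result: CE49EF



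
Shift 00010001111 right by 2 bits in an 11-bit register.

Original: 00010001111 (decimal 143)
Shift right by 2 positions
Drop the 2 low bits; fill with zeros on the left
Result: 00000100011 (decimal 35)
Equivalent: 143 >> 2 = 143 ÷ 2^2 = 35



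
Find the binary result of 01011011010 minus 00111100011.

Method 1 - Direct subtraction (column by column from the right: bit − bit − borrow-in; if negative, add 2 and borrow 1 from the next column):
borrow: 01111001110
        01011011010
-       00111100011
-------------------
        00011110111

Method 2 - Add two's complement:
Two's complement of 00111100011: invert → 11000011100, add 1 → 11000011101
  01011011010
+ 11000011101
-------------
 100011110111  (end carry out of the top bit = 1)
Discarding the end carry: 00011110111
Decimal check:
  01011011010 = 512 + 128 + 64 + 16 + 8 + 2 = 730
  00111100011 = 256 + 128 + 64 + 32 + 2 + 1 = 483
  730 - 483 = 247, and 00011110111 = 128 + 64 + 32 + 16 + 4 + 2 + 1 = 247 ✓



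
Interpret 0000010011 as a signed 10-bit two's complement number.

Binary: 0000010011
Sign bit: 0 (non-negative)
Read directly as an unsigned value:
0000010011 = 16 + 2 + 1 = 19
Value: 19



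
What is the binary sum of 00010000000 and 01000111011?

Add column by column from the right: bit + bit + carry-in; write the sum mod 2, carry 1 when the sum is 2 or 3.
carry:  00000000000
        00010000000
+       01000111011
-------------------
       001010111011
(the carry out of the leftmost column, 0, becomes the leading bit)
Decimal check:
  00010000000 = 128
  01000111011 = 512 + 32 + 16 + 8 + 2 + 1 = 571
  128 + 571 = 699, and 001010111011 = 512 + 128 + 32 + 16 + 8 + 2 + 1 = 699 ✓



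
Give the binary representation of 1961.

Using repeated division by 2:
1961 ÷ 2 = 980 remainder 1
980 ÷ 2 = 490 remainder 0
490 ÷ 2 = 245 remainder 0
245 ÷ 2 = 122 remainder 1
122 ÷ 2 = 61 remainder 0
61 ÷ 2 = 30 remainder 1
30 ÷ 2 = 15 remainder 0
15 ÷ 2 = 7 remainder 1
7 ÷ 2 = 3 remainder 1
3 ÷ 2 = 1 remainder 1
1 ÷ 2 = 0 remainder 1
Reading remainders bottom to top: 11110101001



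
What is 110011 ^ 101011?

XOR: 1 when bits differ
  110011
^ 101011
--------
  011000
Decimal: 51 ^ 43 = 24



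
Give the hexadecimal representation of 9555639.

Using repeated division by 16 (digits 10–15 are A–F):
9555639 ÷ 16 = 597227 remainder 7
597227 ÷ 16 = 37326 remainder 11 (B)
37326 ÷ 16 = 2332 remainder 14 (E)
2332 ÷ 16 = 145 remainder 12 (C)
145 ÷ 16 = 9 remainder 1
9 ÷ 16 = 0 remainder 9
Reading remainders bottom to top: 91CEB7



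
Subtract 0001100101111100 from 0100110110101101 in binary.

Method 1 - Direct subtraction (column by column from the right: bit − bit − borrow-in; if negative, add 2 and borrow 1 from the next column):
borrow: 0110000011100000
        0100110110101101
-       0001100101111100
------------------------
        0011010000110001

Method 2 - Add two's complement:
Two's complement of 0001100101111100: invert → 1110011010000011, add 1 → 1110011010000100
  0100110110101101
+ 1110011010000100
------------------
 10011010000110001  (end carry out of the top bit = 1)
Discarding the end carry: 0011010000110001
Decimal check:
  0100110110101101 = 16384 + 2048 + 1024 + 256 + 128 + 32 + 8 + 4 + 1 = 19885
  0001100101111100 = 4096 + 2048 + 256 + 64 + 32 + 16 + 8 + 4 = 6524
  19885 - 6524 = 13361, and 0011010000110001 = 8192 + 4096 + 1024 + 32 + 16 + 1 = 13361 ✓



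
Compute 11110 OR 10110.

OR: 1 when either bit is 1
  11110
| 10110
-------
  11110
Decimal: 30 | 22 = 30



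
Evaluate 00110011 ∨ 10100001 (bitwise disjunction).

OR: 1 when either bit is 1
  00110011
| 10100001
----------
  10110011
Decimal: 51 | 161 = 179



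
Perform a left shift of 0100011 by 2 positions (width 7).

Original: 0100011 (decimal 35)
Shift left by 2 positions
Append 2 zeros on the right and drop the 2 high bits that overflow the 7-bit width
Result: 0001100 (decimal 12)
Equivalent: 35 << 2 = 35 × 2^2 = 140, truncated to 7 bits = 12



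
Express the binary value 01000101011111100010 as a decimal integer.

Sum of powers of 2 for each 1-bit:
2^1 + 2^5 + 2^6 + 2^7 + 2^8 + 2^9 + 2^10 + 2^12 + 2^14 + 2^18
= 2 + 32 + 64 + 128 + 256 + 512 + 1024 + 4096 + 16384 + 262144
= 284642



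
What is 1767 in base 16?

Using repeated division by 16 (digits 10–15 are A–F):
1767 ÷ 16 = 110 remainder 7
110 ÷ 16 = 6 remainder 14 (E)
6 ÷ 16 = 0 remainder 6
Reading remainders bottom to top: 6E7



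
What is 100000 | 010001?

OR: 1 when either bit is 1
  100000
| 010001
--------
  110001
Decimal: 32 | 17 = 49



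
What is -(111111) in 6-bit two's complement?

Original (sign bit 1, negative): 111111
Step 1 - Invert all bits: 000000
Step 2 - Add 1: 000001
Verification: 111111 + 000001 = 1000000; discarding the end carry (carry out of the top bit) leaves the 6-bit value 000000, as required for x + (-x)



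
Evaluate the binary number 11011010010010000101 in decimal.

Sum of powers of 2 for each 1-bit:
2^0 + 2^2 + 2^7 + 2^10 + 2^13 + 2^15 + 2^16 + 2^18 + 2^19
= 1 + 4 + 128 + 1024 + 8192 + 32768 + 65536 + 262144 + 524288
= 894085



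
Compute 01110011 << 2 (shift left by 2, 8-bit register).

Original: 01110011 (decimal 115)
Shift left by 2 positions
Append 2 zeros on the right and drop the 2 high bits that overflow the 8-bit width
Result: 11001100 (decimal 204)
Equivalent: 115 << 2 = 115 × 2^2 = 460, truncated to 8 bits = 204



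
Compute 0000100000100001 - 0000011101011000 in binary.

Method 1 - Direct subtraction (column by column from the right: bit − bit − borrow-in; if negative, add 2 and borrow 1 from the next column):
borrow: 0000111110110000
        0000100000100001
-       0000011101011000
------------------------
        0000000011001001

Method 2 - Add two's complement:
Two's complement of 0000011101011000: invert → 1111100010100111, add 1 → 1111100010101000
  0000100000100001
+ 1111100010101000
------------------
 10000000011001001  (end carry out of the top bit = 1)
Discarding the end carry: 0000000011001001
Decimal check:
  0000100000100001 = 2048 + 32 + 1 = 2081
  0000011101011000 = 1024 + 512 + 256 + 64 + 16 + 8 = 1880
  2081 - 1880 = 201, and 0000000011001001 = 128 + 64 + 8 + 1 = 201 ✓



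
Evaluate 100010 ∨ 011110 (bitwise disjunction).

OR: 1 when either bit is 1
  100010
| 011110
--------
  111110
Decimal: 34 | 30 = 62



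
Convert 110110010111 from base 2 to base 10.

Sum of powers of 2 for each 1-bit:
2^0 + 2^1 + 2^2 + 2^4 + 2^7 + 2^8 + 2^10 + 2^11
= 1 + 2 + 4 + 16 + 128 + 256 + 1024 + 2048
= 3479



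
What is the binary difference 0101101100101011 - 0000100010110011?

Method 1 - Direct subtraction (column by column from the right: bit − bit − borrow-in; if negative, add 2 and borrow 1 from the next column):
borrow: 0000000111100000
        0101101100101011
-       0000100010110011
------------------------
        0101001001111000

Method 2 - Add two's complement:
Two's complement of 0000100010110011: invert → 1111011101001100, add 1 → 1111011101001101
  0101101100101011
+ 1111011101001101
------------------
 10101001001111000  (end carry out of the top bit = 1)
Discarding the end carry: 0101001001111000
Decimal check:
  0101101100101011 = 16384 + 4096 + 2048 + 512 + 256 + 32 + 8 + 2 + 1 = 23339
  0000100010110011 = 2048 + 128 + 32 + 16 + 2 + 1 = 2227
  23339 - 2227 = 21112, and 0101001001111000 = 16384 + 4096 + 512 + 64 + 32 + 16 + 8 = 21112 ✓



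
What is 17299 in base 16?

Using repeated division by 16 (digits 10–15 are A–F):
17299 ÷ 16 = 1081 remainder 3
1081 ÷ 16 = 67 remainder 9
67 ÷ 16 = 4 remainder 3
4 ÷ 16 = 0 remainder 4
Reading remainders bottom to top: 4393



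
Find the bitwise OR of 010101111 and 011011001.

OR: 1 when either bit is 1
  010101111
| 011011001
-----------
  011111111
Decimal: 175 | 217 = 255



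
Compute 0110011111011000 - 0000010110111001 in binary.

Method 1 - Direct subtraction (column by column from the right: bit − bit − borrow-in; if negative, add 2 and borrow 1 from the next column):
borrow: 0000000001111110
        0110011111011000
-       0000010110111001
------------------------
        0110001000011111

Method 2 - Add two's complement:
Two's complement of 0000010110111001: invert → 1111101001000110, add 1 → 1111101001000111
  0110011111011000
+ 1111101001000111
------------------
 10110001000011111  (end carry out of the top bit = 1)
Discarding the end carry: 0110001000011111
Decimal check:
  0110011111011000 = 16384 + 8192 + 1024 + 512 + 256 + 128 + 64 + 16 + 8 = 26584
  0000010110111001 = 1024 + 256 + 128 + 32 + 16 + 8 + 1 = 1465
  26584 - 1465 = 25119, and 0110001000011111 = 16384 + 8192 + 512 + 16 + 8 + 4 + 2 + 1 = 25119 ✓



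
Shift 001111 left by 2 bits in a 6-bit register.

Original: 001111 (decimal 15)
Shift left by 2 positions
Append 2 zeros on the right
Result: 111100 (decimal 60)
Equivalent: 15 << 2 = 15 × 2^2 = 60



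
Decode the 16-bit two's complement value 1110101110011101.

Binary: 1110101110011101
Sign bit: 1 (negative)
Invert: 0001010001100010
Add 1:  0001010001100011
Magnitude: 0001010001100011 = 4096 + 1024 + 64 + 32 + 2 + 1 = 5219
Value: -5219



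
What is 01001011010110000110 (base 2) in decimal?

Sum of powers of 2 for each 1-bit:
2^1 + 2^2 + 2^7 + 2^8 + 2^10 + 2^12 + 2^13 + 2^15 + 2^18
= 2 + 4 + 128 + 256 + 1024 + 4096 + 8192 + 32768 + 262144
= 308614



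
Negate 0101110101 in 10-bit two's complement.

Original: 0101110101
Step 1 - Invert all bits: 1010001010
Step 2 - Add 1: 1010001011
Verification: 0101110101 + 1010001011 = 10000000000; discarding the end carry (carry out of the top bit) leaves the 10-bit value 0000000000, as required for x + (-x)



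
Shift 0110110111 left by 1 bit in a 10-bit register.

Original: 0110110111 (decimal 439)
Shift left by 1 position
Append 1 zero on the right
Result: 1101101110 (decimal 878)
Equivalent: 439 << 1 = 439 × 2^1 = 878



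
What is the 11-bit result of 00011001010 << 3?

Original: 00011001010 (decimal 202)
Shift left by 3 positions
Append 3 zeros on the right
Result: 11001010000 (decimal 1616)
Equivalent: 202 << 3 = 202 × 2^3 = 1616



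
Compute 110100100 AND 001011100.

AND: 1 only when both bits are 1
  110100100
& 001011100
-----------
  000000100
Decimal: 420 & 92 = 4



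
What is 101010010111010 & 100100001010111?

AND: 1 only when both bits are 1
  101010010111010
& 100100001010111
-----------------
  100000000010010
Decimal: 21690 & 18519 = 16402



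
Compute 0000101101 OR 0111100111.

OR: 1 when either bit is 1
  0000101101
| 0111100111
------------
  0111101111
Decimal: 45 | 487 = 495



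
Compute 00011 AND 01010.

AND: 1 only when both bits are 1
  00011
& 01010
-------
  00010
Decimal: 3 & 10 = 2



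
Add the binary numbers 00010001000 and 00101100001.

Add column by column from the right: bit + bit + carry-in; write the sum mod 2, carry 1 when the sum is 2 or 3.
carry:  00000000000
        00010001000
+       00101100001
-------------------
       000111101001
(the carry out of the leftmost column, 0, becomes the leading bit)
Decimal check:
  00010001000 = 128 + 8 = 136
  00101100001 = 256 + 64 + 32 + 1 = 353
  136 + 353 = 489, and 000111101001 = 256 + 128 + 64 + 32 + 8 + 1 = 489 ✓



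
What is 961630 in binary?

Using repeated division by 2:
961630 ÷ 2 = 480815 remainder 0
480815 ÷ 2 = 240407 remainder 1
240407 ÷ 2 = 120203 remainder 1
120203 ÷ 2 = 60101 remainder 1
60101 ÷ 2 = 30050 remainder 1
30050 ÷ 2 = 15025 remainder 0
15025 ÷ 2 = 7512 remainder 1
7512 ÷ 2 = 3756 remainder 0
3756 ÷ 2 = 1878 remainder 0
1878 ÷ 2 = 939 remainder 0
939 ÷ 2 = 469 remainder 1
469 ÷ 2 = 234 remainder 1
234 ÷ 2 = 117 remainder 0
117 ÷ 2 = 58 remainder 1
58 ÷ 2 = 29 remainder 0
29 ÷ 2 = 14 remainder 1
14 ÷ 2 = 7 remainder 0
7 ÷ 2 = 3 remainder 1
3 ÷ 2 = 1 remainder 1
1 ÷ 2 = 0 remainder 1
Reading remainders bottom to top: 11101010110001011110



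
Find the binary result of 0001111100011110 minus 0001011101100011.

Method 1 - Direct subtraction (column by column from the right: bit − bit − borrow-in; if negative, add 2 and borrow 1 from the next column):
borrow: 0000111111000110
        0001111100011110
-       0001011101100011
------------------------
        0000011110111011

Method 2 - Add two's complement:
Two's complement of 0001011101100011: invert → 1110100010011100, add 1 → 1110100010011101
  0001111100011110
+ 1110100010011101
------------------
 10000011110111011  (end carry out of the top bit = 1)
Discarding the end carry: 0000011110111011
Decimal check:
  0001111100011110 = 4096 + 2048 + 1024 + 512 + 256 + 16 + 8 + 4 + 2 = 7966
  0001011101100011 = 4096 + 1024 + 512 + 256 + 64 + 32 + 2 + 1 = 5987
  7966 - 5987 = 1979, and 0000011110111011 = 1024 + 512 + 256 + 128 + 32 + 16 + 8 + 2 + 1 = 1979 ✓



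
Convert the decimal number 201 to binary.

Using repeated division by 2:
201 ÷ 2 = 100 remainder 1
100 ÷ 2 = 50 remainder 0
50 ÷ 2 = 25 remainder 0
25 ÷ 2 = 12 remainder 1
12 ÷ 2 = 6 remainder 0
6 ÷ 2 = 3 remainder 0
3 ÷ 2 = 1 remainder 1
1 ÷ 2 = 0 remainder 1
Reading remainders bottom to top: 11001001



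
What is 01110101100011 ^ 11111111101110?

XOR: 1 when bits differ
  01110101100011
^ 11111111101110
----------------
  10001010001101
Decimal: 7523 ^ 16366 = 8845



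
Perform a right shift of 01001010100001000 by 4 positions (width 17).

Original: 01001010100001000 (decimal 38152)
Shift right by 4 positions
Drop the 4 low bits; fill with zeros on the left
Result: 00000100101010000 (decimal 2384)
Equivalent: 38152 >> 4 = 38152 ÷ 2^4 = 2384



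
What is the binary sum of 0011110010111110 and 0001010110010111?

Add column by column from the right: bit + bit + carry-in; write the sum mod 2, carry 1 when the sum is 2 or 3.
carry:  0111101101111100
        0011110010111110
+       0001010110010111
------------------------
       00101001001010101
(the carry out of the leftmost column, 0, becomes the leading bit)
Decimal check:
  0011110010111110 = 8192 + 4096 + 2048 + 1024 + 128 + 32 + 16 + 8 + 4 + 2 = 15550
  0001010110010111 = 4096 + 1024 + 256 + 128 + 16 + 4 + 2 + 1 = 5527
  15550 + 5527 = 21077, and 00101001001010101 = 16384 + 4096 + 512 + 64 + 16 + 4 + 1 = 21077 ✓



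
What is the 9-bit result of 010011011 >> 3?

Original: 010011011 (decimal 155)
Shift right by 3 positions
Drop the 3 low bits; fill with zeros on the left
Result: 000010011 (decimal 19)
Equivalent: 155 >> 3 = 155 ÷ 2^3 = 19



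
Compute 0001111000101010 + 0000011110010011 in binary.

Add column by column from the right: bit + bit + carry-in; write the sum mod 2, carry 1 when the sum is 2 or 3.
carry:  0011110000000100
        0001111000101010
+       0000011110010011
------------------------
       00010010110111101
(the carry out of the leftmost column, 0, becomes the leading bit)
Decimal check:
  0001111000101010 = 4096 + 2048 + 1024 + 512 + 32 + 8 + 2 = 7722
  0000011110010011 = 1024 + 512 + 256 + 128 + 16 + 2 + 1 = 1939
  7722 + 1939 = 9661, and 00010010110111101 = 8192 + 1024 + 256 + 128 + 32 + 16 + 8 + 4 + 1 = 9661 ✓



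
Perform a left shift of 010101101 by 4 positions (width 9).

Original: 010101101 (decimal 173)
Shift left by 4 positions
Append 4 zeros on the right and drop the 4 high bits that overflow the 9-bit width
Result: 011010000 (decimal 208)
Equivalent: 173 << 4 = 173 × 2^4 = 2768, truncated to 9 bits = 208



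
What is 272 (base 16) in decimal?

Expand by place value (powers of 16):
272 = 2 × 16^2 + 7 × 16^1 + 2 × 16^0
= 2 × 256 + 7 × 16 + 2 × 1
= 512 + 112 + 2
= 626



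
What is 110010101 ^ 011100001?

XOR: 1 when bits differ
  110010101
^ 011100001
-----------
  101110100
Decimal: 405 ^ 225 = 372



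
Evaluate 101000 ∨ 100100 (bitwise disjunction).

OR: 1 when either bit is 1
  101000
| 100100
--------
  101100
Decimal: 40 | 36 = 44



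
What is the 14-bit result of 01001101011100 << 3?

Original: 01001101011100 (decimal 4956)
Shift left by 3 positions
Append 3 zeros on the right and drop the 3 high bits that overflow the 14-bit width
Result: 01101011100000 (decimal 6880)
Equivalent: 4956 << 3 = 4956 × 2^3 = 39648, truncated to 14 bits = 6880



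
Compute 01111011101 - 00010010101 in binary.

Method 1 - Direct subtraction (column by column from the right: bit − bit − borrow-in; if negative, add 2 and borrow 1 from the next column):
borrow: 00000000000
        01111011101
-       00010010101
-------------------
        01101001000

Method 2 - Add two's complement:
Two's complement of 00010010101: invert → 11101101010, add 1 → 11101101011
  01111011101
+ 11101101011
-------------
 101101001000  (end carry out of the top bit = 1)
Discarding the end carry: 01101001000
Decimal check:
  01111011101 = 512 + 256 + 128 + 64 + 16 + 8 + 4 + 1 = 989
  00010010101 = 128 + 16 + 4 + 1 = 149
  989 - 149 = 840, and 01101001000 = 512 + 256 + 64 + 8 = 840 ✓



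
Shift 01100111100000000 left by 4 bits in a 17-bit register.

Original: 01100111100000000 (decimal 52992)
Shift left by 4 positions
Append 4 zeros on the right and drop the 4 high bits that overflow the 17-bit width
Result: 01111000000000000 (decimal 61440)
Equivalent: 52992 << 4 = 52992 × 2^4 = 847872, truncated to 17 bits = 61440



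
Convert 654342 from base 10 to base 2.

Using repeated division by 2:
654342 ÷ 2 = 327171 remainder 0
327171 ÷ 2 = 163585 remainder 1
163585 ÷ 2 = 81792 remainder 1
81792 ÷ 2 = 40896 remainder 0
40896 ÷ 2 = 20448 remainder 0
20448 ÷ 2 = 10224 remainder 0
10224 ÷ 2 = 5112 remainder 0
5112 ÷ 2 = 2556 remainder 0
2556 ÷ 2 = 1278 remainder 0
1278 ÷ 2 = 639 remainder 0
639 ÷ 2 = 319 remainder 1
319 ÷ 2 = 159 remainder 1
159 ÷ 2 = 79 remainder 1
79 ÷ 2 = 39 remainder 1
39 ÷ 2 = 19 remainder 1
19 ÷ 2 = 9 remainder 1
9 ÷ 2 = 4 remainder 1
4 ÷ 2 = 2 remainder 0
2 ÷ 2 = 1 remainder 0
1 ÷ 2 = 0 remainder 1
Reading remainders bottom to top: 10011111110000000110



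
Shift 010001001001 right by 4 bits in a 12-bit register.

Original: 010001001001 (decimal 1097)
Shift right by 4 positions
Drop the 4 low bits; fill with zeros on the left
Result: 000001000100 (decimal 68)
Equivalent: 1097 >> 4 = 1097 ÷ 2^4 = 68



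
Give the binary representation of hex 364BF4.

Convert each hex digit to 4 bits:
  3 = 0011
  6 = 0110
  4 = 0100
  B = 1011
  F = 1111
  4 = 0100
Concatenate: 001101100100101111110100



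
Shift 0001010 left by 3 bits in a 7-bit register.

Original: 0001010 (decimal 10)
Shift left by 3 positions
Append 3 zeros on the right
Result: 1010000 (decimal 80)
Equivalent: 10 << 3 = 10 × 2^3 = 80



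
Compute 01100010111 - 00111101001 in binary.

Method 1 - Direct subtraction (column by column from the right: bit − bit − borrow-in; if negative, add 2 and borrow 1 from the next column):
borrow: 01111010000
        01100010111
-       00111101001
-------------------
        00100101110

Method 2 - Add two's complement:
Two's complement of 00111101001: invert → 11000010110, add 1 → 11000010111
  01100010111
+ 11000010111
-------------
 100100101110  (end carry out of the top bit = 1)
Discarding the end carry: 00100101110
Decimal check:
  01100010111 = 512 + 256 + 16 + 4 + 2 + 1 = 791
  00111101001 = 256 + 128 + 64 + 32 + 8 + 1 = 489
  791 - 489 = 302, and 00100101110 = 256 + 32 + 8 + 4 + 2 = 302 ✓



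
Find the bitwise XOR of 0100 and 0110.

XOR: 1 when bits differ
  0100
^ 0110
------
  0010
Decimal: 4 ^ 6 = 2



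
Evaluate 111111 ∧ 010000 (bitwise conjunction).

AND: 1 only when both bits are 1
  111111
& 010000
--------
  010000
Decimal: 63 & 16 = 16



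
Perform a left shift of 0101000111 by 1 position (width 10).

Original: 0101000111 (decimal 327)
Shift left by 1 position
Append 1 zero on the right
Result: 1010001110 (decimal 654)
Equivalent: 327 << 1 = 327 × 2^1 = 654



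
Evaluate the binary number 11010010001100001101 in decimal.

Sum of powers of 2 for each 1-bit:
2^0 + 2^2 + 2^3 + 2^8 + 2^9 + 2^13 + 2^16 + 2^18 + 2^19
= 1 + 4 + 8 + 256 + 512 + 8192 + 65536 + 262144 + 524288
= 860941



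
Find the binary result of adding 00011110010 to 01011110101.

Add column by column from the right: bit + bit + carry-in; write the sum mod 2, carry 1 when the sum is 2 or 3.
carry:  00111100000
        00011110010
+       01011110101
-------------------
       001111100111
(the carry out of the leftmost column, 0, becomes the leading bit)
Decimal check:
  00011110010 = 128 + 64 + 32 + 16 + 2 = 242
  01011110101 = 512 + 128 + 64 + 32 + 16 + 4 + 1 = 757
  242 + 757 = 999, and 001111100111 = 512 + 256 + 128 + 64 + 32 + 4 + 2 + 1 = 999 ✓



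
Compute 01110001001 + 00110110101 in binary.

Add column by column from the right: bit + bit + carry-in; write the sum mod 2, carry 1 when the sum is 2 or 3.
carry:  11100000010
        01110001001
+       00110110101
-------------------
       010100111110
(the carry out of the leftmost column, 0, becomes the leading bit)
Decimal check:
  01110001001 = 512 + 256 + 128 + 8 + 1 = 905
  00110110101 = 256 + 128 + 32 + 16 + 4 + 1 = 437
  905 + 437 = 1342, and 010100111110 = 1024 + 256 + 32 + 16 + 8 + 4 + 2 = 1342 ✓



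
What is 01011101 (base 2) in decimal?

Sum of powers of 2 for each 1-bit:
2^0 + 2^2 + 2^3 + 2^4 + 2^6
= 1 + 4 + 8 + 16 + 64
= 93



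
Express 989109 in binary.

Using repeated division by 2:
989109 ÷ 2 = 494554 remainder 1
494554 ÷ 2 = 247277 remainder 0
247277 ÷ 2 = 123638 remainder 1
123638 ÷ 2 = 61819 remainder 0
61819 ÷ 2 = 30909 remainder 1
30909 ÷ 2 = 15454 remainder 1
15454 ÷ 2 = 7727 remainder 0
7727 ÷ 2 = 3863 remainder 1
3863 ÷ 2 = 1931 remainder 1
1931 ÷ 2 = 965 remainder 1
965 ÷ 2 = 482 remainder 1
482 ÷ 2 = 241 remainder 0
241 ÷ 2 = 120 remainder 1
120 ÷ 2 = 60 remainder 0
60 ÷ 2 = 30 remainder 0
30 ÷ 2 = 15 remainder 0
15 ÷ 2 = 7 remainder 1
7 ÷ 2 = 3 remainder 1
3 ÷ 2 = 1 remainder 1
1 ÷ 2 = 0 remainder 1
Reading remainders bottom to top: 11110001011110110101



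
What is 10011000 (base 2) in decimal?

Sum of powers of 2 for each 1-bit:
2^3 + 2^4 + 2^7
= 8 + 16 + 128
= 152



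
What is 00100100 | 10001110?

OR: 1 when either bit is 1
  00100100
| 10001110
----------
  10101110
Decimal: 36 | 142 = 174



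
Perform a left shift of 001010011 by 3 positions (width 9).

Original: 001010011 (decimal 83)
Shift left by 3 positions
Append 3 zeros on the right and drop the 3 high bits that overflow the 9-bit width
Result: 010011000 (decimal 152)
Equivalent: 83 << 3 = 83 × 2^3 = 664, truncated to 9 bits = 152



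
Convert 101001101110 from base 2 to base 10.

Sum of powers of 2 for each 1-bit:
2^1 + 2^2 + 2^3 + 2^5 + 2^6 + 2^9 + 2^11
= 2 + 4 + 8 + 32 + 64 + 512 + 2048
= 2670



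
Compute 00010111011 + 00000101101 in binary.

Add column by column from the right: bit + bit + carry-in; write the sum mod 2, carry 1 when the sum is 2 or 3.
carry:  00001111110
        00010111011
+       00000101101
-------------------
       000011101000
(the carry out of the leftmost column, 0, becomes the leading bit)
Decimal check:
  00010111011 = 128 + 32 + 16 + 8 + 2 + 1 = 187
  00000101101 = 32 + 8 + 4 + 1 = 45
  187 + 45 = 232, and 000011101000 = 128 + 64 + 32 + 8 = 232 ✓



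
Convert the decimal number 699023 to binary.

Using repeated division by 2:
699023 ÷ 2 = 349511 remainder 1
349511 ÷ 2 = 174755 remainder 1
174755 ÷ 2 = 87377 remainder 1
87377 ÷ 2 = 43688 remainder 1
43688 ÷ 2 = 21844 remainder 0
21844 ÷ 2 = 10922 remainder 0
10922 ÷ 2 = 5461 remainder 0
5461 ÷ 2 = 2730 remainder 1
2730 ÷ 2 = 1365 remainder 0
1365 ÷ 2 = 682 remainder 1
682 ÷ 2 = 341 remainder 0
341 ÷ 2 = 170 remainder 1
170 ÷ 2 = 85 remainder 0
85 ÷ 2 = 42 remainder 1
42 ÷ 2 = 21 remainder 0
21 ÷ 2 = 10 remainder 1
10 ÷ 2 = 5 remainder 0
5 ÷ 2 = 2 remainder 1
2 ÷ 2 = 1 remainder 0
1 ÷ 2 = 0 remainder 1
Reading remainders bottom to top: 10101010101010001111



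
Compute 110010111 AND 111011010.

AND: 1 only when both bits are 1
  110010111
& 111011010
-----------
  110010010
Decimal: 407 & 474 = 402



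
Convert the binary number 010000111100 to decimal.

Sum of powers of 2 for each 1-bit:
2^2 + 2^3 + 2^4 + 2^5 + 2^10
= 4 + 8 + 16 + 32 + 1024
= 1084



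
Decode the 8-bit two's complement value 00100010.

Binary: 00100010
Sign bit: 0 (non-negative)
Read directly as an unsigned value:
00100010 = 32 + 2 = 34
Value: 34



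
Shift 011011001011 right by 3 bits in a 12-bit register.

Original: 011011001011 (decimal 1739)
Shift right by 3 positions
Drop the 3 low bits; fill with zeros on the left
Result: 000011011001 (decimal 217)
Equivalent: 1739 >> 3 = 1739 ÷ 2^3 = 217



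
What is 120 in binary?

Using repeated division by 2:
120 ÷ 2 = 60 remainder 0
60 ÷ 2 = 30 remainder 0
30 ÷ 2 = 15 remainder 0
15 ÷ 2 = 7 remainder 1
7 ÷ 2 = 3 remainder 1
3 ÷ 2 = 1 remainder 1
1 ÷ 2 = 0 remainder 1
Reading remainders bottom to top: 1111000

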